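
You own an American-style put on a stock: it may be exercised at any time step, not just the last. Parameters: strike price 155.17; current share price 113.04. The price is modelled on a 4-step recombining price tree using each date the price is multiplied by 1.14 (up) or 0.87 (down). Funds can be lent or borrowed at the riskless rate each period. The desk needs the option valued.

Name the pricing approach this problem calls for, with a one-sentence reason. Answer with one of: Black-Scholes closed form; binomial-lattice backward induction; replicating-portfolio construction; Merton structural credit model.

Key observation: the defining feature is the embedded early-exercise option across 4 discrete dates on the spot-113.04 tree; pricing the strike-155.17 put means working backward with an exercise test at every node.

framework: binomial-lattice backward induction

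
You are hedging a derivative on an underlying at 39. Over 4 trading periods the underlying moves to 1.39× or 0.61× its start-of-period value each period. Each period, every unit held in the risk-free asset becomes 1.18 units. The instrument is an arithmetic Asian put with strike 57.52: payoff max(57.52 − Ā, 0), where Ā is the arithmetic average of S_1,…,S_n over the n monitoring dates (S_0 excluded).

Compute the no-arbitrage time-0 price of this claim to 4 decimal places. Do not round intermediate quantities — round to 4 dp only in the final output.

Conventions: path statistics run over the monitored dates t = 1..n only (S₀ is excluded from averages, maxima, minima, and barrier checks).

price = 5.2773

No-arbitrage gives p* = (R−d)/(u−d) = 0.7308: enumerate every path, weight its payoff by its p*-probability, and discount by R^4.
Enumerate all 2^4 = 16 price paths (U = up ×1.39, D = down ×0.61); each path with k up-moves has probability p*^k·(1−p*)^(4−k).
DDDD: Ā=13.1385, payoff=44.3815, prob=0.005254
UDDD: Ā=29.9386, payoff=27.5814, prob=0.014261
DUDD: Ā=22.3336, payoff=35.1864, prob=0.014261
UUDD: Ā=50.8913, payoff=6.6287, prob=0.038709
DDUD: Ā=17.6945, payoff=39.8255, prob=0.014261
UDUD: Ā=40.3203, payoff=17.1997, prob=0.038709
DUUD: Ā=32.7153, payoff=24.8047, prob=0.038709
UUUD: Ā=74.5480, payoff=0.0000, prob=0.105067
DDDU: Ā=14.8647, payoff=42.6553, prob=0.014261
UDDU: Ā=33.8720, payoff=23.6480, prob=0.038709
DUDU: Ā=26.2670, payoff=31.2530, prob=0.038709
UUDU: Ā=59.8544, payoff=0.0000, prob=0.105067
DDUU: Ā=21.6280, payoff=35.8920, prob=0.038709
UDUU: Ā=49.2834, payoff=8.2366, prob=0.105067
DUUU: Ā=41.6784, payoff=15.8416, prob=0.105067
UUUU: Ā=94.9721, payoff=0.0000, prob=0.285181
Price = Σ prob·payoff / R^4 = 10.231435 / 1.938778 = 5.2773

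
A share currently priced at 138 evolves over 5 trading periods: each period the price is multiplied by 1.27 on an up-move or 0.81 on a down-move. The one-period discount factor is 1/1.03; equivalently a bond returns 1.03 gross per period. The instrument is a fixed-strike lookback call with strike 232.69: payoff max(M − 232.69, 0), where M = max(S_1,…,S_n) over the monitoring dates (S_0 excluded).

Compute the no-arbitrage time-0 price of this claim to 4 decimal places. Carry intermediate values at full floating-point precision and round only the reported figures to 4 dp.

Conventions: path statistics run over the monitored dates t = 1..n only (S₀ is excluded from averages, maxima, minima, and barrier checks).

Under the martingale measure an up-move has probability p* = 0.4783; value the claim as the probability-weighted average of per-path payoffs, discounted 5 periods at R = 1.03.
Enumerate all 2^5 = 32 price paths (U = up ×1.27, D = down ×0.81); each path with k up-moves has probability p*^k·(1−p*)^(5−k).
DDDDD: M=111.7800, payoff=0.0000, prob=0.038660
UDDDD: M=175.2600, payoff=0.0000, prob=0.035439
DUDDD: M=141.9606, payoff=0.0000, prob=0.035439
UUDDD: M=222.5802, payoff=0.0000, prob=0.032486
DDUDD: M=114.9881, payoff=0.0000, prob=0.035439
UDUDD: M=180.2900, payoff=0.0000, prob=0.032486
DUUDD: M=180.2900, payoff=0.0000, prob=0.032486
UUUDD: M=282.6769, payoff=49.9869, prob=0.029778
DDDUD: M=111.7800, payoff=0.0000, prob=0.035439
UDDUD: M=175.2600, payoff=0.0000, prob=0.032486
DUDUD: M=146.0349, payoff=0.0000, prob=0.032486
UUDUD: M=228.9683, payoff=0.0000, prob=0.029778
DDUUD: M=146.0349, payoff=0.0000, prob=0.032486
UDUUD: M=228.9683, payoff=0.0000, prob=0.029778
DUUUD: M=228.9683, payoff=0.0000, prob=0.029778
UUUUD: M=358.9996, payoff=126.3096, prob=0.027297
DDDDU: M=111.7800, payoff=0.0000, prob=0.035439
UDDDU: M=175.2600, payoff=0.0000, prob=0.032486
DUDDU: M=141.9606, payoff=0.0000, prob=0.032486
UUDDU: M=222.5802, payoff=0.0000, prob=0.029778
DDUDU: M=118.2882, payoff=0.0000, prob=0.032486
UDUDU: M=185.4643, payoff=0.0000, prob=0.029778
DUUDU: M=185.4643, payoff=0.0000, prob=0.029778
UUUDU: M=290.7897, payoff=58.0997, prob=0.027297
DDDUU: M=118.2882, payoff=0.0000, prob=0.032486
UDDUU: M=185.4643, payoff=0.0000, prob=0.029778
DUDUU: M=185.4643, payoff=0.0000, prob=0.029778
UUDUU: M=290.7897, payoff=58.0997, prob=0.027297
DDUUU: M=185.4643, payoff=0.0000, prob=0.029778
UDUUU: M=290.7897, payoff=58.0997, prob=0.027297
DUUUU: M=290.7897, payoff=58.0997, prob=0.027297
UUUUU: M=455.9295, payoff=223.2395, prob=0.025022
Price = Σ prob·payoff / R^5 = 16.866069 / 1.159274 = 14.5488

price = 14.5488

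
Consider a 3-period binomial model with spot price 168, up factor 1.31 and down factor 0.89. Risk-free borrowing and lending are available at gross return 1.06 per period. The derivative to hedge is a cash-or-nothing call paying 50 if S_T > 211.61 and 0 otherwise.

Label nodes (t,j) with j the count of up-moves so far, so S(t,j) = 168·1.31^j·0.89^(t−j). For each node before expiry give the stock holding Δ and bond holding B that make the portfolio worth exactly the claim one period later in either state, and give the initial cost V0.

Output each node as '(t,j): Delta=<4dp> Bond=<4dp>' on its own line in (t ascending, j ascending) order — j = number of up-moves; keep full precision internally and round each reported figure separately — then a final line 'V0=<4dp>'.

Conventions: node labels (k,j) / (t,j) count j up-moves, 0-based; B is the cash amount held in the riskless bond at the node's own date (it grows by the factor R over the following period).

(0,0): Delta=0.3039 Bond=-35.9882
(1,0): Delta=0.3040 Bond=-38.1679
(1,1): Delta=0.3038 Bond=-38.1175
(2,0): Delta=0.0000 Bond=0.0000
(2,1): Delta=0.6078 Bond=-99.9551
(2,2): Delta=0.0000 Bond=47.1698
V0=15.0657

The replicating-portfolio and risk-neutral prices coincide; use p* = (1.06−0.89)/(1.31−0.89) = 0.4048 for the latter.
Payoffs at expiry: V(3,0)=0.0000, V(3,1)=0.0000, V(3,2)=50.0000, V(3,3)=50.0000
  t=2,j=0: stock 133.0728 → up 174.3254 (V=0.0000), down 118.4348 (V=0.0000). Price 0.0000; hedge Δ=0.0000, bond B=0.0000.
  t=2,j=1: stock 195.8712 → up 256.5913 (V=50.0000), down 174.3254 (V=0.0000). Price 19.0925; hedge Δ=0.6078, bond B=-99.9551.
  t=2,j=2: stock 288.3048 → up 377.6793 (V=50.0000), down 256.5913 (V=50.0000). Price 47.1698; hedge Δ=0.0000, bond B=47.1698.
  t=1,j=0: stock 149.5200 → up 195.8712 (V=19.0925), down 133.0728 (V=0.0000). Price 7.2905; hedge Δ=0.3040, bond B=-38.1679.
  t=1,j=1: stock 220.0800 → up 288.3048 (V=47.1698), down 195.8712 (V=19.0925). Price 28.7332; hedge Δ=0.3038, bond B=-38.1175.
  t=0,j=0: stock 168.0000 → up 220.0800 (V=28.7332), down 149.5200 (V=7.2905). Price 15.0657; hedge Δ=0.3039, bond B=-35.9882.
As a check, the time-0 holding Δ(0,0)·S0 + B(0,0) comes to 15.0657 — exactly V0.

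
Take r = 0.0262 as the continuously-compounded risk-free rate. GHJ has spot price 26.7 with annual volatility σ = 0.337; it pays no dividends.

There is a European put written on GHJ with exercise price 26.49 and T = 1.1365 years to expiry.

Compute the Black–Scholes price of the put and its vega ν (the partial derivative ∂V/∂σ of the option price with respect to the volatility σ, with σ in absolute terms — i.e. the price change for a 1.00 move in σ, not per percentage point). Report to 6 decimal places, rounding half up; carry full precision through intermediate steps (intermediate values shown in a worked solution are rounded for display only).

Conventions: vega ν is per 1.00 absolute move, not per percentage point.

σ√T = 0.337·√1.1365 = 0.359265
d₁ = (ln(S/K) + (r+σ²/2)T) / (σ√T) = (ln(26.7/26.49) + (0.0262+0.337²/2)·1.1365) / 0.359265 = (0.007896 + 0.094312) / 0.359265 = 0.284493
d₂ = d₁ − σ√T = 0.284493 − 0.359265 = -0.074772
e^{−rT} = 0.970663
N(−d₁) = 0.388016,  N(−d₂) = 0.529802
Put price V = K·e^{−rT}·N(−d₂) − S·N(−d₁) = 13.622722 − 10.360040 = 3.262682
φ(d₁) = (1/√(2π))·e^{−d₁²/2} = 0.383120
ν = S·φ(d₁)·√T = 10.905134

price = 3.262682
ν = 10.905134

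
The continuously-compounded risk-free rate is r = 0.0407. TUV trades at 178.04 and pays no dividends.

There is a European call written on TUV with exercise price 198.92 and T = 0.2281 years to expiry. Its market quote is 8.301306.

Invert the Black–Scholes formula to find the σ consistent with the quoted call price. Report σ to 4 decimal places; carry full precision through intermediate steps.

At σ = 0.4506 the Black–Scholes value reproduces the quote:
σ√T = 0.4506·√0.2281 = 0.215206
d₁ = (ln(S/K) + (r+σ²/2)T) / (σ√T) = (ln(178.04/198.92) + (0.0407+0.4506²/2)·0.2281) / 0.215206 = (-0.110894 + 0.032440) / 0.215206 = -0.364554
d₂ = d₁ − σ√T = -0.364554 − 0.215206 = -0.579760
e^{−rT} = 0.990759
N(d₁) = 0.357722,  N(d₂) = 0.281038
V = S·N(d₁) − K·e^{−rT}·N(d₂) = 63.688870 − 55.387564 = 8.301306 (the quoted price), and the Black–Scholes price is strictly increasing in σ, so σ is unique

sigma = 0.4506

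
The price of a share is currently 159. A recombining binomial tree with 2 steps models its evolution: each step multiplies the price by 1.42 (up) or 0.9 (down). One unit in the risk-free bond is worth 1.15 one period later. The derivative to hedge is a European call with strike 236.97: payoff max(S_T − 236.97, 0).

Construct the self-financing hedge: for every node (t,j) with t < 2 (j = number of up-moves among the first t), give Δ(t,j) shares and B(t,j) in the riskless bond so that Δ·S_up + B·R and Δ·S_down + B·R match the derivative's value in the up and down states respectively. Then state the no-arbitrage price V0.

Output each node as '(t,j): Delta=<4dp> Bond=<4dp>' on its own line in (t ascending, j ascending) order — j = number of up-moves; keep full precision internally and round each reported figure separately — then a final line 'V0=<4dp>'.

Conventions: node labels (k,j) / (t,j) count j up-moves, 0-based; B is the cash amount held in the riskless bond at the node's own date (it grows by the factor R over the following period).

(0,0): Delta=0.4229 Bond=-52.6237
(1,0): Delta=0.0000 Bond=0.0000
(1,1): Delta=0.7124 Bond=-125.8760
V0=14.6177

Since d<R<u, set p* = (R−d)/(u−d) = 0.4808; price each node as the discounted p*-expectation of its children.
Expiry values: V(2,0)=0.0000, V(2,1)=0.0000, V(2,2)=83.6376
  t=1,j=0: stock 143.1000 → up 203.2020 (V=0.0000), down 128.7900 (V=0.0000). Price 0.0000; hedge Δ=0.0000, bond B=0.0000.
  t=1,j=1: stock 225.7800 → up 320.6076 (V=83.6376), down 203.2020 (V=0.0000). Price 34.9656; hedge Δ=0.7124, bond B=-125.8760.
  t=0,j=0: stock 159.0000 → up 225.7800 (V=34.9656), down 143.1000 (V=0.0000). Price 14.6177; hedge Δ=0.4229, bond B=-52.6237.
Sanity check at the root: Δ(0,0)·S0 + B(0,0) reproduces V0 = 14.6177.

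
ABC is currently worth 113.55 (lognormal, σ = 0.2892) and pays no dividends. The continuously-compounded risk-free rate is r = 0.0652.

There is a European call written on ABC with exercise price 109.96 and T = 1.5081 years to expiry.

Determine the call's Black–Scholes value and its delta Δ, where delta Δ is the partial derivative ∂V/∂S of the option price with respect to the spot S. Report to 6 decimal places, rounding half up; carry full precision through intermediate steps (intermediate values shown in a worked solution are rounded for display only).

price = 22.959440
Δ = 0.707088

σ√T = 0.2892·√1.5081 = 0.355151
d₁ = (ln(S/K) + (r+σ²/2)T) / (σ√T) = (ln(113.55/109.96) + (0.0652+0.2892²/2)·1.5081) / 0.355151 = (0.032127 + 0.161394) / 0.355151 = 0.544897
d₂ = d₁ − σ√T = 0.544897 − 0.355151 = 0.189746
e^{−rT} = 0.906351
N(d₁) = 0.707088,  N(d₂) = 0.575246
Call price V = S·N(d₁) − K·e^{−rT}·N(d₂) = 80.289831 − 57.330391 = 22.959440
Δ = N(d₁) = 0.707088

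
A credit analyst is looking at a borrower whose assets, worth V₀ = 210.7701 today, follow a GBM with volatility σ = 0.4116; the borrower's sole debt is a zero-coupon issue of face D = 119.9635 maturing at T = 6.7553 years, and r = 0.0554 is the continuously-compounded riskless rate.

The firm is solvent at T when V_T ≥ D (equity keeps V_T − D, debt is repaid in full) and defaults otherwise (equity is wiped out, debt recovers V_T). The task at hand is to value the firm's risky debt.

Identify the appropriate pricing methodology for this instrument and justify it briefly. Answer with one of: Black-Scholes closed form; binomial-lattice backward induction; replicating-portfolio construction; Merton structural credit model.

framework: Merton structural credit model

Key observation: assets follow a GBM and default happens iff V_T < 119.9635; valuing claims on that split (equity as a call, risky debt as the residual) is the structural model's definition.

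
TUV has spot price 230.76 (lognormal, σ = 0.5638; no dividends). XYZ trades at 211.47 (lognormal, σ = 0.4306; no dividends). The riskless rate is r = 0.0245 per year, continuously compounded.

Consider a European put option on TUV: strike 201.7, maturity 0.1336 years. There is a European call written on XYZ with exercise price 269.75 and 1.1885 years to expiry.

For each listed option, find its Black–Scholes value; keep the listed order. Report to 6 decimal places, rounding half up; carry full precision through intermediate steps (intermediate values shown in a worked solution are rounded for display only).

price(TUV put K=201.7) = 6.661572
price(XYZ call K=269.75) = 23.059279

[TUV put K=201.7]
σ√T = 0.5638·√0.1336 = 0.206076
d₁ = (ln(S/K) + (r+σ²/2)T) / (σ√T) = (ln(230.76/201.7) + (0.0245+0.5638²/2)·0.1336) / 0.206076 = (0.134597 + 0.024507) / 0.206076 = 0.772062
d₂ = d₁ − σ√T = 0.772062 − 0.206076 = 0.565985
e^{−rT} = 0.996732
N(−d₁) = 0.220039,  N(−d₂) = 0.285702
price = K·e^{−rT}·N(−d₂) − S·N(−d₁) = 57.437759 − 50.776187 = 6.661572
[XYZ call K=269.75]
σ√T = 0.4306·√1.1885 = 0.469433
d₁ = (ln(S/K) + (r+σ²/2)T) / (σ√T) = (ln(211.47/269.75) + (0.0245+0.4306²/2)·1.1885) / 0.469433 = (-0.243412 + 0.139302) / 0.469433 = -0.221779
d₂ = d₁ − σ√T = -0.221779 − 0.469433 = -0.691212
e^{−rT} = 0.971302
N(d₁) = 0.412243,  N(d₂) = 0.244716
price = S·N(d₁) − K·e^{−rT}·N(d₂) = 87.176992 − 64.117713 = 23.059279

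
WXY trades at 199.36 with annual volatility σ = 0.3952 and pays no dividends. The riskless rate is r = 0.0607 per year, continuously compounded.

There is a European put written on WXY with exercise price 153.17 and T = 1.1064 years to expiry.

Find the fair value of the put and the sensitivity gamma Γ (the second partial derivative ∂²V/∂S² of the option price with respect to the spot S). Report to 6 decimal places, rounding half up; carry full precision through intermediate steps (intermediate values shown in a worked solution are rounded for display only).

price = 8.401919
Γ = 0.002910

σ√T = 0.3952·√1.1064 = 0.415693
d₁ = (ln(S/K) + (r+σ²/2)T) / (σ√T) = (ln(199.36/153.17) + (0.0607+0.3952²/2)·1.1064) / 0.415693 = (0.263564 + 0.153559) / 0.415693 = 1.003439
d₂ = d₁ − σ√T = 1.003439 − 0.415693 = 0.587745
e^{−rT} = 0.935047
N(−d₁) = 0.157825,  N(−d₂) = 0.278352
Put price V = K·e^{−rT}·N(−d₂) − S·N(−d₁) = 39.865834 − 31.463914 = 8.401919
φ(d₁) = (1/√(2π))·e^{−d₁²/2} = 0.241139
Γ = φ(d₁) / (S·σ·√T) = 0.002910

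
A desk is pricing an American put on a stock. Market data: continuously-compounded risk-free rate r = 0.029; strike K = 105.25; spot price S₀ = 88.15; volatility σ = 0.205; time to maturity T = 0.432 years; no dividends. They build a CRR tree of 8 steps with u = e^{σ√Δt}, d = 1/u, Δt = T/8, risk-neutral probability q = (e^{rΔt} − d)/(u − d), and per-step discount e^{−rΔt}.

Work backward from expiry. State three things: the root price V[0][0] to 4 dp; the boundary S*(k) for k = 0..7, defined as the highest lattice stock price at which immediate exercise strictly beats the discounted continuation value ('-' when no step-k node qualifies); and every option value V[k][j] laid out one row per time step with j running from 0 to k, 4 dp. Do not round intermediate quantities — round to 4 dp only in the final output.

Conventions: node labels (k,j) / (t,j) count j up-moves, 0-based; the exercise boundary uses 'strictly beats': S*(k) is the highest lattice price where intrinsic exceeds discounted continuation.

Δt=0.05400, u=1.04879, d=0.95348, q=0.50454, disc=e^(-rΔt)=0.99844
k=8 terminal: V=max(K-S,0) → 45.0340 39.0147 32.3937 25.1108 17.1000 8.2884 0.0000 0.0000 0.0000
k=7: j=0 S=63.1540 intr=42.0960 cont=41.9313 V=42.0960[EX]; j=1 S=69.4670 intr=35.7830 cont=35.6183 V=35.7830[EX]; j=2 S=76.4110 intr=28.8390 cont=28.6743 V=28.8390[EX]; j=3 S=84.0492 intr=21.2008 cont=21.0361 V=21.2008[EX]; j=4 S=92.4509 intr=12.7991 cont=12.6344 V=12.7991[EX]; j=5 S=101.6924 intr=3.5576 cont=4.1002 V=4.1002[hold]; j=6 S=111.8578 intr=0.0000 cont=0.0000 V=0.0000[hold]; j=7 S=123.0393 intr=0.0000 cont=0.0000 V=0.0000[hold]  S*(7)=92.4509
k=6: j=0 S=66.2353 intr=39.0147 cont=38.8500 V=39.0147[EX]; j=1 S=72.8563 intr=32.3937 cont=32.2290 V=32.3937[EX]; j=2 S=80.1392 intr=25.1108 cont=24.9462 V=25.1108[EX]; j=3 S=88.1500 intr=17.1000 cont=16.9353 V=17.1000[EX]; j=4 S=96.9616 intr=8.2884 cont=8.3970 V=8.3970[hold]; j=5 S=106.6541 intr=0.0000 cont=2.0283 V=2.0283[hold]; j=6 S=117.3154 intr=0.0000 cont=0.0000 V=0.0000[hold]  S*(6)=88.1500
k=5: j=0 S=69.4670 intr=35.7830 cont=35.6183 V=35.7830[EX]; j=1 S=76.4110 intr=28.8390 cont=28.6743 V=28.8390[EX]; j=2 S=84.0492 intr=21.2008 cont=21.0361 V=21.2008[EX]; j=3 S=92.4509 intr=12.7991 cont=12.6891 V=12.7991[EX]; j=4 S=101.6924 intr=3.5576 cont=5.1757 V=5.1757[hold]; j=5 S=111.8578 intr=0.0000 cont=1.0034 V=1.0034[hold]  S*(5)=92.4509
k=4: j=0 S=72.8563 intr=32.3937 cont=32.2290 V=32.3937[EX]; j=1 S=80.1392 intr=25.1108 cont=24.9462 V=25.1108[EX]; j=2 S=88.1500 intr=17.1000 cont=16.9353 V=17.1000[EX]; j=3 S=96.9616 intr=8.2884 cont=8.9388 V=8.9388[hold]; j=4 S=106.6541 intr=0.0000 cont=3.0658 V=3.0658[hold]  S*(4)=88.1500
k=3: j=0 S=76.4110 intr=28.8390 cont=28.6743 V=28.8390[EX]; j=1 S=84.0492 intr=21.2008 cont=21.0361 V=21.2008[EX]; j=2 S=92.4509 intr=12.7991 cont=12.9621 V=12.9621[hold]; j=3 S=101.6924 intr=3.5576 cont=5.9663 V=5.9663[hold]  S*(3)=84.0492
k=2: j=0 S=80.1392 intr=25.1108 cont=24.9462 V=25.1108[EX]; j=1 S=88.1500 intr=17.1000 cont=17.0174 V=17.1000[EX]; j=2 S=96.9616 intr=8.2884 cont=9.4177 V=9.4177[hold]  S*(2)=88.1500
k=1: j=0 S=84.0492 intr=21.2008 cont=21.0361 V=21.2008[EX]; j=1 S=92.4509 intr=12.7991 cont=13.2033 V=13.2033[hold]  S*(1)=84.0492
k=0: j=0 S=88.1500 intr=17.1000 cont=17.1389 V=17.1389[hold]  S*(0)=-

price = 17.1389
boundary = - 84.0492 88.1500 84.0492 88.1500 92.4509 88.1500 92.4509
tree:
17.1389
21.2008 13.2033
25.1108 17.1000 9.4177
28.8390 21.2008 12.9621 5.9663
32.3937 25.1108 17.1000 8.9388 3.0658
35.7830 28.8390 21.2008 12.7991 5.1757 1.0034
39.0147 32.3937 25.1108 17.1000 8.3970 2.0283 0.0000
42.0960 35.7830 28.8390 21.2008 12.7991 4.1002 0.0000 0.0000
45.0340 39.0147 32.3937 25.1108 17.1000 8.2884 0.0000 0.0000 0.0000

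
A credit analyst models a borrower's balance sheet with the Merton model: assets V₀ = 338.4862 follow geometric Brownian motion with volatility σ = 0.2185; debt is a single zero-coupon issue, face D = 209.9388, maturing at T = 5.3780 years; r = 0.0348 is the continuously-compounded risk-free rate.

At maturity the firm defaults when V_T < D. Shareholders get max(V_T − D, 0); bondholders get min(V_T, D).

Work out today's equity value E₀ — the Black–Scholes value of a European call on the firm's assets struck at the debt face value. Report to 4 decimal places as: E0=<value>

E0=169.7193

Equity is a call on the firm's assets struck at D = 209.9388:
d₁ = [ln(V₀/D) + (r + σ²/2)T] / (σ√T)
   = [ln(338.4862/209.9388) + (0.0348 + 0.5·0.2185²)·5.3780] / (0.2185·√5.3780)
   = [0.477667 + 0.315533] / 0.506713 = 1.565385
d₂ = d₁ − σ√T = 1.565385 − 0.506713 = 1.058672
N(d₁) = 0.941254,  N(d₂) = 0.855125,  e^(−rT) = 0.829316
E₀ = V₀·N(d₁) − D·e^(−rT)·N(d₂)
   = 338.4862·0.941254 − 209.9388·0.829316·0.855125 = 169.719298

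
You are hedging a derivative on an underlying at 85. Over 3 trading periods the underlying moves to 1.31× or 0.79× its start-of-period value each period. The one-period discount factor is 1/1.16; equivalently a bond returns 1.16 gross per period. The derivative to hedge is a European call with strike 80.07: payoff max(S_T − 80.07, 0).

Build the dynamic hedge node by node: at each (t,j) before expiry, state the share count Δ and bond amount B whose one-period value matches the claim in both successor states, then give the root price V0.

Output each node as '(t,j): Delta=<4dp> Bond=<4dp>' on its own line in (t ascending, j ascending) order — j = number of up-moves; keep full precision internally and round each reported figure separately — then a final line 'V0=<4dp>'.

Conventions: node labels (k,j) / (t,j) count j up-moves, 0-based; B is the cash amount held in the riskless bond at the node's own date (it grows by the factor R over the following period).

Risk-neutral probability p* = (R−d)/(u−d) = (1.16−0.79)/(1.31−0.79) = 0.7115.
Expiry values: V(3,0)=0.0000, V(3,1)=0.0000, V(3,2)=35.1661, V(3,3)=111.0177
  t=2,j=0: stock 53.0485 → up 69.4935 (V=0.0000), down 41.9083 (V=0.0000). Price 0.0000; hedge Δ=0.0000, bond B=0.0000.
  t=2,j=1: stock 87.9665 → up 115.2361 (V=35.1661), down 69.4935 (V=0.0000). Price 21.5707; hedge Δ=0.7688, bond B=-46.0564.
  t=2,j=2: stock 145.8685 → up 191.0877 (V=111.0177), down 115.2361 (V=35.1661). Price 76.8426; hedge Δ=1.0000, bond B=-69.0259.
  t=1,j=0: stock 67.1500 → up 87.9665 (V=21.5707), down 53.0485 (V=0.0000). Price 13.2314; hedge Δ=0.6178, bond B=-28.2508.
  t=1,j=1: stock 111.3500 → up 145.8685 (V=76.8426), down 87.9665 (V=21.5707). Price 52.4990; hedge Δ=0.9546, bond B=-53.7932.
  t=0,j=0: stock 85.0000 → up 111.3500 (V=52.4990), down 67.1500 (V=13.2314). Price 35.4929; hedge Δ=0.8884, bond B=-40.0217.
As a check, the time-0 holding Δ(0,0)·S0 + B(0,0) comes to 35.4929 — exactly V0.

(0,0): Delta=0.8884 Bond=-40.0217
(1,0): Delta=0.6178 Bond=-28.2508
(1,1): Delta=0.9546 Bond=-53.7932
(2,0): Delta=0.0000 Bond=0.0000
(2,1): Delta=0.7688 Bond=-46.0564
(2,2): Delta=1.0000 Bond=-69.0259
V0=35.4929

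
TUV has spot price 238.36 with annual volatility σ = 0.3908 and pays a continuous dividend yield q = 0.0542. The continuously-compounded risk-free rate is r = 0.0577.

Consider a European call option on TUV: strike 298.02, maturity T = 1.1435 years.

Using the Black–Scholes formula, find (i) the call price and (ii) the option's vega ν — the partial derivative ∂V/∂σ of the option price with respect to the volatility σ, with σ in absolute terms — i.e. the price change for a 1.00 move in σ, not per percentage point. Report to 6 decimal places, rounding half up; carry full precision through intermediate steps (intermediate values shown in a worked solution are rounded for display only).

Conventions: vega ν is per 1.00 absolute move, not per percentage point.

price = 19.649803
ν = 90.920474

σ√T = 0.3908·√1.1435 = 0.417900
d₁ = (ln(S/K) + (r−q+σ²/2)T) / (σ√T) = (ln(238.36/298.02) + (0.0577−0.0542+0.3908²/2)·1.1435) / 0.417900 = (-0.223378 + 0.091323) / 0.417900 = -0.315999
d₂ = d₁ − σ√T = -0.315999 − 0.417900 = -0.733899
e^{−rT} = 0.936150
e^{−qT} = 0.939904
N(d₁) = 0.376002,  N(d₂) = 0.231505
Call price V = S·e^{−qT}·N(d₁) − K·e^{−rT}·N(d₂) = 84.237740 − 64.587937 = 19.649803
φ(d₁) = (1/√(2π))·e^{−d₁²/2} = 0.379513
ν = S·e^{−qT}·φ(d₁)·√T = 90.920474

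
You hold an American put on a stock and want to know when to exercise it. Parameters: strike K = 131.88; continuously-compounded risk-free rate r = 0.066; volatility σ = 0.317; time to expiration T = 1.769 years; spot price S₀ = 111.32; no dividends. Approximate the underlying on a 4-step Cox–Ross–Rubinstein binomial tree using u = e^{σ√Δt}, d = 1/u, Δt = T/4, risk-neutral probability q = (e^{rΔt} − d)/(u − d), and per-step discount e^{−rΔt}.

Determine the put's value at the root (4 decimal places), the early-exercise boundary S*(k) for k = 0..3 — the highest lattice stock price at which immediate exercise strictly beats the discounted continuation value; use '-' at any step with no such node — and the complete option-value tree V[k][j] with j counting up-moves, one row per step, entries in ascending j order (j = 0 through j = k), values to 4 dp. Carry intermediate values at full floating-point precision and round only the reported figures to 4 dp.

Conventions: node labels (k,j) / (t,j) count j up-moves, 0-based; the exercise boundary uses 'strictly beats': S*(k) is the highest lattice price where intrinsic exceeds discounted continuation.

price = 26.4505
boundary = - 90.1611 73.0239 90.1611
tree:
26.4505
41.7189 13.7136
58.8561 24.4043 4.5203
72.7359 41.7189 9.6404 0.0000
83.9776 58.8561 20.5600 0.0000 0.0000

Δt=0.44225, u=1.23468, d=0.80993, q=0.51722, disc=e^(-rΔt)=0.97123
k=4 terminal: V=max(K-S,0) → 83.9776 58.8561 20.5600 0.0000 0.0000
k=3: j=0 S=59.1441 intr=72.7359 cont=68.9422 V=72.7359[EX]; j=1 S=90.1611 intr=41.7189 cont=37.9252 V=41.7189[EX]; j=2 S=137.4445 intr=0.0000 cont=9.6404 V=9.6404[hold]; j=3 S=209.5247 intr=0.0000 cont=0.0000 V=0.0000[hold]  S*(3)=90.1611
k=2: j=0 S=73.0239 intr=58.8561 cont=55.0623 V=58.8561[EX]; j=1 S=111.3200 intr=20.5600 cont=24.4043 V=24.4043[hold]; j=2 S=169.6998 intr=0.0000 cont=4.5203 V=4.5203[hold]  S*(2)=73.0239
k=1: j=0 S=90.1611 intr=41.7189 cont=39.8563 V=41.7189[EX]; j=1 S=137.4445 intr=0.0000 cont=13.7136 V=13.7136[hold]  S*(1)=90.1611
k=0: j=0 S=111.3200 intr=20.5600 cont=26.4505 V=26.4505[hold]  S*(0)=-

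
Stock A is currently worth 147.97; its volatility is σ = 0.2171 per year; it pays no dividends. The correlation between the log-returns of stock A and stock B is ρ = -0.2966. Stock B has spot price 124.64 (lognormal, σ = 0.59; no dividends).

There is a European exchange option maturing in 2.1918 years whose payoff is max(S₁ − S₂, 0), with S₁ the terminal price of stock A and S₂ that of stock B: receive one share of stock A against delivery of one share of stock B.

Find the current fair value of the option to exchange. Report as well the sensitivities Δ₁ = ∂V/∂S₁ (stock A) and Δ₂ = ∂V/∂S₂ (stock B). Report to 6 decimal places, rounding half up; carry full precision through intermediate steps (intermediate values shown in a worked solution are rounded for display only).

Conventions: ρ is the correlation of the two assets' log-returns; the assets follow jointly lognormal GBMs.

σ_eff = √(σ₁² + σ₂² − 2ρσ₁σ₂) = √(0.2171² + 0.59² − 2·-0.2966·0.2171·0.59) = 0.686451
d₁ = (ln(S₁/S₂) + (q₂ − q₁ + σ_eff²/2)T) / (σ_eff√T) = (ln(147.97/124.64) + (0.0 − 0.0 + 0.235607)·2.1918) / 1.016272 = 0.676969
d₂ = d₁ − σ_eff√T = 0.676969 − 1.016272 = -0.339303
N(d₁) = 0.750787,  N(d₂) = 0.367191
V = S₁·e^{−q₁T}·N(d₁) − S₂·e^{−q₂T}·N(d₂) = 111.093966 − 45.766644 = 65.327322
Key observation: no risk-free rate is needed — with the second asset as numeraire the exchange option is a call on the ratio S₁/S₂, and r cancels out of the value.
Δ₁ = e^{−q₁T}·N(d₁) = 0.750787;  Δ₂ = −e^{−q₂T}·N(d₂) = -0.367191

exchange price = 65.327322
Δ1 = 0.750787
Δ2 = -0.367191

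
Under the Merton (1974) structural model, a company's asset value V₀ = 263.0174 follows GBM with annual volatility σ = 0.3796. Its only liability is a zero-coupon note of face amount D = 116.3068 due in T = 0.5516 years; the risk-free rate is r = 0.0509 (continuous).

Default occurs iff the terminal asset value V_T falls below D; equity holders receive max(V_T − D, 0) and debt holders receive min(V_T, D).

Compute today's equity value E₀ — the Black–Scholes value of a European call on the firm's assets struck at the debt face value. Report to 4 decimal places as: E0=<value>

With assets at 263.0174 and a single debt payment of 116.3068 at 0.5516 years:
d₁ = [ln(V₀/D) + (r + σ²/2)T] / (σ√T)
   = [ln(263.0174/116.3068) + (0.0509 + 0.5·0.3796²)·0.5516] / (0.3796·√0.5516)
   = [0.815989 + 0.067818] / 0.281928 = 3.134866
d₂ = d₁ − σ√T = 3.134866 − 0.281928 = 2.852938
N(d₁) = 0.999140,  N(d₂) = 0.997834,  e^(−rT) = 0.972314
E₀ = V₀·N(d₁) − D·e^(−rT)·N(d₂)
   = 263.0174·0.999140 − 116.3068·0.972314·0.997834 = 149.949488

E0=149.9495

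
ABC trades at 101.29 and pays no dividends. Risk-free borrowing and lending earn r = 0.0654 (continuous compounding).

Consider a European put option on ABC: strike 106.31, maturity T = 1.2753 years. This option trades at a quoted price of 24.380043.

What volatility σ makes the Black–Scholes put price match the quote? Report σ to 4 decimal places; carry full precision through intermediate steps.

At σ = 0.5926 the Black–Scholes value reproduces the quote:
σ√T = 0.5926·√1.2753 = 0.669218
d₁ = (ln(S/K) + (r+σ²/2)T) / (σ√T) = (ln(101.29/106.31) + (0.0654+0.5926²/2)·1.2753) / 0.669218 = (-0.048372 + 0.307331) / 0.669218 = 0.386958
d₂ = d₁ − σ√T = 0.386958 − 0.669218 = -0.282260
e^{−rT} = 0.919979
N(−d₁) = 0.349394,  N(−d₂) = 0.611128
V = K·e^{−rT}·N(−d₂) − S·N(−d₁) = 59.770117 − 35.390074 = 24.380043 (the observed quote) — the price is monotone increasing in volatility, hence this σ is the only solution

sigma = 0.5926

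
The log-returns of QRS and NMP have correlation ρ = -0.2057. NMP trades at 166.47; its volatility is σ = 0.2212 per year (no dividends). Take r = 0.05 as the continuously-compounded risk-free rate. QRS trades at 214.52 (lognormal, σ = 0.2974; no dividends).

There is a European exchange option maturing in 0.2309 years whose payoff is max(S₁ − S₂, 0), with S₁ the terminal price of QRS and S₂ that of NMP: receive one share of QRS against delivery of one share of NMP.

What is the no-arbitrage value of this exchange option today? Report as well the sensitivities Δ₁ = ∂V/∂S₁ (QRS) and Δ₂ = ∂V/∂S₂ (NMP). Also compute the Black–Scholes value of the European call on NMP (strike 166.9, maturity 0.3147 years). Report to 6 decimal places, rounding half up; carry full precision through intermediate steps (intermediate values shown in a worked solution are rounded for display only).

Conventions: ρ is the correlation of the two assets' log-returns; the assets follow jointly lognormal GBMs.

exchange price = 49.715990
Δ1 = 0.919069
Δ2 = -0.885701
price(NMP call K=166.9) = 9.315577

σ_eff = √(σ₁² + σ₂² − 2ρσ₁σ₂) = √(0.2974² + 0.2212² − 2·-0.2057·0.2974·0.2212) = 0.405512
d₁ = (ln(S₁/S₂) + (q₂ − q₁ + σ_eff²/2)T) / (σ_eff√T) = (ln(214.52/166.47) + (0.0 − 0.0 + 0.082220)·0.2309) / 0.194857 = 1.398834
d₂ = d₁ − σ_eff√T = 1.398834 − 0.194857 = 1.203977
N(d₁) = 0.919069,  N(d₂) = 0.885701
V = S₁·e^{−q₁T}·N(d₁) − S₂·e^{−q₂T}·N(d₂) = 197.158597 − 147.442607 = 49.715990
Δ₁ = e^{−q₁T}·N(d₁) = 0.919069;  Δ₂ = −e^{−q₂T}·N(d₂) = -0.885701
[vanilla: NMP call K=166.9]
σ√T = 0.2212·√0.3147 = 0.124089
d₁ = (ln(S/K) + (r+σ²/2)T) / (σ√T) = (ln(166.47/166.9) + (0.05+0.2212²/2)·0.3147) / 0.124089 = (-0.002580 + 0.023434) / 0.124089 = 0.168059
d₂ = d₁ − σ√T = 0.168059 − 0.124089 = 0.043970
e^{−rT} = 0.984388
N(d₁) = 0.566732,  N(d₂) = 0.517536
price = S·N(d₁) − K·e^{−rT}·N(d₂) = 94.343829 − 85.028252 = 9.315577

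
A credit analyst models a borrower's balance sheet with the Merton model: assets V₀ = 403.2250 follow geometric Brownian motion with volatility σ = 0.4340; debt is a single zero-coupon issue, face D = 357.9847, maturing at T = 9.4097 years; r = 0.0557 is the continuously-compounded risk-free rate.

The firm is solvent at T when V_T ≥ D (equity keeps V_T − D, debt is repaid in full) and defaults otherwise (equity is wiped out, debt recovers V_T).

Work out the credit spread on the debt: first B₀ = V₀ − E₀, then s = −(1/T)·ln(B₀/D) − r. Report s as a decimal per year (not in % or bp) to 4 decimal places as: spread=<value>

With assets at 403.2250 and a single debt payment of 357.9847 at 9.4097 years:
d₁ = [ln(V₀/D) + (r + σ²/2)T] / (σ√T)
   = [ln(403.2250/357.9847) + (0.0557 + 0.5·0.4340²)·9.4097] / (0.4340·√9.4097)
   = [0.119004 + 1.410307] / 1.331305 = 1.148731
d₂ = d₁ − σ√T = 1.148731 − 1.331305 = -0.182574
N(d₁) = 0.874667,  N(d₂) = 0.427566,  e^(−rT) = 0.592076
E₀ = V₀·N(d₁) − D·e^(−rT)·N(d₂)
   = 403.2250·0.874667 − 357.9847·0.592076·0.427566 = 262.063013
B₀ = V₀ − E₀ = 403.2250 − 262.063013 = 141.161987
spread = −(1/T)·ln(B₀/D) − r = −(1/9.4097)·ln(141.161987/357.9847) − 0.0557 = 0.04319605

spread=0.0432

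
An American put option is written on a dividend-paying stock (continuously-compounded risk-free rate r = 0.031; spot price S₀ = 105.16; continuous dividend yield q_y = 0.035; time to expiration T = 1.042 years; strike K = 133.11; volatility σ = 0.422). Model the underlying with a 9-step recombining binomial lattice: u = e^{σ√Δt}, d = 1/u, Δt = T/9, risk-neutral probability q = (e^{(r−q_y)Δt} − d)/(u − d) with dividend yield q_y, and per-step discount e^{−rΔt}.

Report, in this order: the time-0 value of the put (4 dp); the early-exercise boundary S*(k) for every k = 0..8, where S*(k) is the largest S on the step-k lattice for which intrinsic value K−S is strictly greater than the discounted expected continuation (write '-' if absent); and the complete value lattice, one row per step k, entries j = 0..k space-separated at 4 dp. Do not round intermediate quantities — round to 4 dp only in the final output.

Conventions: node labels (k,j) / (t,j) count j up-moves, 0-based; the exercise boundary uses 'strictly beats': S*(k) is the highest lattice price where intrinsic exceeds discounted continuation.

Δt=0.11578, u=1.15441, d=0.86624, q=0.46256, disc=e^(-rΔt)=0.99642
k=9 terminal: V=max(K-S,0) → 104.2294 94.6218 81.8182 64.7552 42.0159 11.7121 0.0000 0.0000 0.0000 0.0000
k=8: j=0 S=33.3401 intr=99.7699 cont=99.4278 V=99.7699[EX]; j=1 S=44.4312 intr=88.6788 cont=88.3816 V=88.6788[EX]; j=2 S=59.2119 intr=73.8981 cont=73.6607 V=73.8981[EX]; j=3 S=78.9096 intr=54.2004 cont=54.0427 V=54.2004[EX]; j=4 S=105.1600 intr=27.9500 cont=27.8984 V=27.9500[EX]; j=5 S=140.1430 intr=0.0000 cont=6.2721 V=6.2721[hold]; j=6 S=186.7637 intr=0.0000 cont=0.0000 V=0.0000[hold]; j=7 S=248.8934 intr=0.0000 cont=0.0000 V=0.0000[hold]; j=8 S=331.6915 intr=0.0000 cont=0.0000 V=0.0000[hold]  S*(8)=105.1600
k=7: j=0 S=38.4882 intr=94.6218 cont=94.3006 V=94.6218[EX]; j=1 S=51.2918 intr=81.8182 cont=81.5487 V=81.8182[EX]; j=2 S=68.3548 intr=64.7552 cont=64.5547 V=64.7552[EX]; j=3 S=91.0941 intr=42.0159 cont=41.9074 V=42.0159[EX]; j=4 S=121.3979 intr=11.7121 cont=17.8585 V=17.8585[hold]; j=5 S=161.7827 intr=0.0000 cont=3.3588 V=3.3588[hold]; j=6 S=215.6021 intr=0.0000 cont=0.0000 V=0.0000[hold]; j=7 S=287.3253 intr=0.0000 cont=0.0000 V=0.0000[hold]  S*(7)=91.0941
k=6: j=0 S=44.4312 intr=88.6788 cont=88.3816 V=88.6788[EX]; j=1 S=59.2119 intr=73.8981 cont=73.6607 V=73.8981[EX]; j=2 S=78.9096 intr=54.2004 cont=54.0427 V=54.2004[EX]; j=3 S=105.1600 intr=27.9500 cont=30.7312 V=30.7312[hold]; j=4 S=140.1430 intr=0.0000 cont=11.1116 V=11.1116[hold]; j=5 S=186.7637 intr=0.0000 cont=1.7987 V=1.7987[hold]; j=6 S=248.8934 intr=0.0000 cont=0.0000 V=0.0000[hold]  S*(6)=78.9096
k=5: j=0 S=51.2918 intr=81.8182 cont=81.5487 V=81.8182[EX]; j=1 S=68.3548 intr=64.7552 cont=64.5547 V=64.7552[EX]; j=2 S=91.0941 intr=42.0159 cont=43.1893 V=43.1893[hold]; j=3 S=121.3979 intr=11.7121 cont=21.5784 V=21.5784[hold]; j=4 S=161.7827 intr=0.0000 cont=6.7795 V=6.7795[hold]; j=5 S=215.6021 intr=0.0000 cont=0.9632 V=0.9632[hold]  S*(5)=68.3548
k=4: j=0 S=59.2119 intr=73.8981 cont=73.6607 V=73.8981[EX]; j=1 S=78.9096 intr=54.2004 cont=54.5835 V=54.5835[hold]; j=2 S=105.1600 intr=27.9500 cont=33.0741 V=33.0741[hold]; j=3 S=140.1430 intr=0.0000 cont=14.6803 V=14.6803[hold]; j=4 S=186.7637 intr=0.0000 cont=4.0745 V=4.0745[hold]  S*(4)=59.2119
k=3: j=0 S=68.3548 intr=64.7552 cont=64.7313 V=64.7552[EX]; j=1 S=91.0941 intr=42.0159 cont=44.4743 V=44.4743[hold]; j=2 S=121.3979 intr=11.7121 cont=24.4779 V=24.4779[hold]; j=3 S=161.7827 intr=0.0000 cont=9.7395 V=9.7395[hold]  S*(3)=68.3548
k=2: j=0 S=78.9096 intr=54.2004 cont=55.1757 V=55.1757[hold]; j=1 S=105.1600 intr=27.9500 cont=35.0986 V=35.0986[hold]; j=2 S=140.1430 intr=0.0000 cont=17.5973 V=17.5973[hold]  S*(2)=-
k=1: j=0 S=91.0941 intr=42.0159 cont=45.7245 V=45.7245[hold]; j=1 S=121.3979 intr=11.7121 cont=26.9065 V=26.9065[hold]  S*(1)=-
k=0: j=0 S=105.1600 intr=27.9500 cont=36.8875 V=36.8875[hold]  S*(0)=-

price = 36.8875
boundary = - - - 68.3548 59.2119 68.3548 78.9096 91.0941 105.1600
tree:
36.8875
45.7245 26.9065
55.1757 35.0986 17.5973
64.7552 44.4743 24.4779 9.7395
73.8981 54.5835 33.0741 14.6803 4.0745
81.8182 64.7552 43.1893 21.5784 6.7795 0.9632
88.6788 73.8981 54.2004 30.7312 11.1116 1.7987 0.0000
94.6218 81.8182 64.7552 42.0159 17.8585 3.3588 0.0000 0.0000
99.7699 88.6788 73.8981 54.2004 27.9500 6.2721 0.0000 0.0000 0.0000
104.2294 94.6218 81.8182 64.7552 42.0159 11.7121 0.0000 0.0000 0.0000 0.0000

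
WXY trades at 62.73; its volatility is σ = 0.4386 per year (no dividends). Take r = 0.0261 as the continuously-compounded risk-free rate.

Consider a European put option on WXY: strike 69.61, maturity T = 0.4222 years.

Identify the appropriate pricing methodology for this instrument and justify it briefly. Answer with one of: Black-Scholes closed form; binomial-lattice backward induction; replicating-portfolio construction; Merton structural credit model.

Key observation: everything needed for the exact continuous-time valuation of the European put on WXY (strike 69.61) is given, and no feature rules the closed form out.

framework: Black-Scholes closed form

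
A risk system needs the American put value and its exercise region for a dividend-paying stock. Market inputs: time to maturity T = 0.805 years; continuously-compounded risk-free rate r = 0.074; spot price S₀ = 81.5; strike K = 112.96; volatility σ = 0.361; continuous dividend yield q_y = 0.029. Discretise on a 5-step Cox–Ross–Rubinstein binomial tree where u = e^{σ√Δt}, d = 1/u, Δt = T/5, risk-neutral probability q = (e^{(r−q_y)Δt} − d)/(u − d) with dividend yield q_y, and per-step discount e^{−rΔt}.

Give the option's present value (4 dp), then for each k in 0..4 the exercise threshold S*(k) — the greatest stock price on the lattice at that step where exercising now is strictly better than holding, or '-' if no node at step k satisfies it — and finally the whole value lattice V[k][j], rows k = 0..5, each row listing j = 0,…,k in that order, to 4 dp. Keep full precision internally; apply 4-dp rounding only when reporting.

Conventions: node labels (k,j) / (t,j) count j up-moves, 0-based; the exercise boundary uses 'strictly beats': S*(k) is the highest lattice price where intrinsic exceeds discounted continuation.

price = 32.0686
boundary = - 70.5099 81.5000 70.5099 81.5000
tree:
32.0686
42.4501 22.0002
51.9583 31.4600 12.6488
60.1843 42.4501 20.4665 4.7851
67.3010 51.9583 31.4600 9.4738 0.0000
73.4580 60.1843 42.4501 18.7569 0.0000 0.0000

params: Δt=0.16100 u=1.15587 d=0.86515 q=0.48886 e^(-rΔt)=0.98816
t_5 payoffs: 73.4580 60.1843 42.4501 18.7569 0.0000 0.0000
t_4: node(4,0) S=45.6590 payoff=67.3010 vs cont=66.1759 → 67.3010 [stop]  node(4,1) S=61.0017 payoff=51.9583 vs cont=50.9046 → 51.9583 [stop]  node(4,2) S=81.5000 payoff=31.4600 vs cont=30.5018 → 31.4600 [stop]  node(4,3) S=108.8863 payoff=4.0737 vs cont=9.4738 → 9.4738 [wait]  node(4,4) S=145.4751 payoff=0.0000 vs cont=0.0000 → 0.0000 [wait]  ⇒ S*(4)=81.5000
t_3: node(3,0) S=52.7757 payoff=60.1843 vs cont=59.0923 → 60.1843 [stop]  node(3,1) S=70.5099 payoff=42.4501 vs cont=41.4408 → 42.4501 [stop]  node(3,2) S=94.2031 payoff=18.7569 vs cont=20.4665 → 20.4665 [wait]  node(3,3) S=125.8580 payoff=0.0000 vs cont=4.7851 → 4.7851 [wait]  ⇒ S*(3)=70.5099
t_2: node(2,0) S=61.0017 payoff=51.9583 vs cont=50.9046 → 51.9583 [stop]  node(2,1) S=81.5000 payoff=31.4600 vs cont=31.3277 → 31.4600 [stop]  node(2,2) S=108.8863 payoff=4.0737 vs cont=12.6488 → 12.6488 [wait]  ⇒ S*(2)=81.5000
t_1: node(1,0) S=70.5099 payoff=42.4501 vs cont=41.4408 → 42.4501 [stop]  node(1,1) S=94.2031 payoff=18.7569 vs cont=22.0002 → 22.0002 [wait]  ⇒ S*(1)=70.5099
t_0: node(0,0) S=81.5000 payoff=31.4600 vs cont=32.0686 → 32.0686 [wait]  ⇒ S*(0)=-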